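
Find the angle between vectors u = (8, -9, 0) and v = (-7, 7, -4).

u·v = 8·(-7) + (-9)·7 + 0·(-4) = -56 - 63 + 0 = -119
|u| = √(8² + (-9)² + 0²) = √145 ≈ 12.04
|v| = √((-7)² + 7² + (-4)²) = √114 ≈ 10.68
cos θ = (u·v)/(|u||v|) = -119/(12.04·10.68) ≈ -0.9256
θ = arccos(-0.9256) ≈ 157.8°

157.8°


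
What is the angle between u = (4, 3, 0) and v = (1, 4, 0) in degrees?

u·v = 4·1 + 3·4 + 0·0 = 4 + 12 + 0 = 16
|u| = √(4² + 3² + 0²) = √25 ≈ 5
|v| = √(1² + 4² + 0²) = √17 ≈ 4.123
cos θ = (u·v)/(|u||v|) = 16/(5·4.123) ≈ 0.7761
θ = arccos(0.7761) ≈ 39.09°

39.09°


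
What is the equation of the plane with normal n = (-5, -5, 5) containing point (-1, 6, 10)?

The plane through P with normal n = (a, b, c) satisfies n·(r - P) = 0,
i.e. ax + by + cz = a·x₀ + b·y₀ + c·z₀.
d = (-5)·(-1) + (-5)·6 + 5·10
  = 5 - 30 + 50
  = 25
Equation: -5x - 5y + 5z = 25

-5x - 5y + 5z = 25


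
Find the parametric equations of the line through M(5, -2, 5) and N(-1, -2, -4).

Direction vector d = N - M = (-1 - 5, -2 + 2, -4 - 5) = (-6, 0, -9)
Parametric form r = M + t·d:
x = 5 - 6t, y = -2, z = 5 - 9t

x = 5 - 6t, y = -2, z = 5 - 9t


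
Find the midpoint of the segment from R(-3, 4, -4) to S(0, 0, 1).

M = ((x₁+x₂)/2, (y₁+y₂)/2, (z₁+z₂)/2)
  = ((-3 + 0)/2, (4 + 0)/2, (-4 + 1)/2)
  = (-3/2, 4/2, -3/2)
  = (-1.5, 2, -1.5)

(-1.5, 2, -1.5)


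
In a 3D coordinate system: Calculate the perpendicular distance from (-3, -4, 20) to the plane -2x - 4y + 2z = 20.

distance = |a·x₀ + b·y₀ + c·z₀ - d| / √(a² + b² + c²)
  = |(-2)·(-3) + (-4)·(-4) + 2·20 - 20| / √((-2)² + (-4)² + 2²)
  = |6 + 16 + 40 - 20| / √(4 + 16 + 4)
  = |42| / √24
  = 42 / 4.899
  ≈ 8.573

8.573


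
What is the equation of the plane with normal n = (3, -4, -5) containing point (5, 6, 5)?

The plane through P with normal n = (a, b, c) satisfies n·(r - P) = 0,
i.e. ax + by + cz = a·x₀ + b·y₀ + c·z₀.
d = 3·5 + (-4)·6 + (-5)·5
  = 15 - 24 - 25
  = -34
Equation: 3x - 4y - 5z = -34

3x - 4y - 5z = -34


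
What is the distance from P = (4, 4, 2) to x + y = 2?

distance = |a·x₀ + b·y₀ + c·z₀ - d| / √(a² + b² + c²)
  = |1·4 + 1·4 + 0·2 - 2| / √(1² + 1² + 0²)
  = |4 + 4 + 0 - 2| / √(1 + 1 + 0)
  = |6| / √2
  = 6 / 1.414
  ≈ 4.243

4.243


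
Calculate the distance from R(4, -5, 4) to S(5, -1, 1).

d = √[(x₂-x₁)² + (y₂-y₁)² + (z₂-z₁)²]
  = √[1² + 4² + (-3)²]
  = √[1 + 16 + 9]
  = √26
  ≈ 5.099

5.099


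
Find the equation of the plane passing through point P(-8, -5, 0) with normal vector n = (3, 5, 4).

The plane through P with normal n = (a, b, c) satisfies n·(r - P) = 0,
i.e. ax + by + cz = a·x₀ + b·y₀ + c·z₀.
d = 3·(-8) + 5·(-5) + 4·0
  = -24 - 25 + 0
  = -49
Equation: 3x + 5y + 4z = -49

3x + 5y + 4z = -49


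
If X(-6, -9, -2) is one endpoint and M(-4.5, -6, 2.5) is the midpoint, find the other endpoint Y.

Y = 2M - X
  = (2·(-4.5) - (-6), 2·(-6) - (-9), 2·2.5 - (-2))
  = (-9 + 6, -12 + 9, 5 + 2)
  = (-3, -3, 7)

(-3, -3, 7)


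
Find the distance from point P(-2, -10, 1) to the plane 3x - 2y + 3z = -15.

distance = |a·x₀ + b·y₀ + c·z₀ - d| / √(a² + b² + c²)
  = |3·(-2) + (-2)·(-10) + 3·1 - (-15)| / √(3² + (-2)² + 3²)
  = |-6 + 20 + 3 + 15| / √(9 + 4 + 9)
  = |32| / √22
  = 32 / 4.69
  ≈ 6.822

6.822


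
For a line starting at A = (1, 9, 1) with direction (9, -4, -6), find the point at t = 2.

P(t) = A + t·d
  = (1 + 9·2, 9 + (-4)·2, 1 + (-6)·2)
  = (1 + 18, 9 - 8, 1 - 12)
  = (19, 1, -11)

(19, 1, -11)


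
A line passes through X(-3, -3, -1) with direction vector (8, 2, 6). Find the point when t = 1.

P(t) = X + t·d
  = (-3 + 8·1, -3 + 2·1, -1 + 6·1)
  = (-3 + 8, -3 + 2, -1 + 6)
  = (5, -1, 5)

(5, -1, 5)


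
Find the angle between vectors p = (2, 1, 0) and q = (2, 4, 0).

p·q = 2·2 + 1·4 + 0·0 = 4 + 4 + 0 = 8
|p| = √(2² + 1² + 0²) = √5 ≈ 2.236
|q| = √(2² + 4² + 0²) = √20 ≈ 4.472
cos θ = (p·q)/(|p||q|) = 8/(2.236·4.472) ≈ 0.8
θ = arccos(0.8) ≈ 36.87°

36.87°


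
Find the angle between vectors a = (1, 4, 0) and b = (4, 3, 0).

a·b = 1·4 + 4·3 + 0·0 = 4 + 12 + 0 = 16
|a| = √(1² + 4² + 0²) = √17 ≈ 4.123
|b| = √(4² + 3² + 0²) = √25 ≈ 5
cos θ = (a·b)/(|a||b|) = 16/(4.123·5) ≈ 0.7761
θ = arccos(0.7761) ≈ 39.09°

39.09°


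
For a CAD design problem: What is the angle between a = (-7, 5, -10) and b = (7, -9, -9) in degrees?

a·b = (-7)·7 + 5·(-9) + (-10)·(-9) = -49 - 45 + 90 = -4
|a| = √((-7)² + 5² + (-10)²) = √174 ≈ 13.19
|b| = √(7² + (-9)² + (-9)²) = √211 ≈ 14.53
cos θ = (a·b)/(|a||b|) = -4/(13.19·14.53) ≈ -0.02088
θ = arccos(-0.02088) ≈ 91.2°

91.2°


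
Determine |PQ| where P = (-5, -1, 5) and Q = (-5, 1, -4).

d = √[(x₂-x₁)² + (y₂-y₁)² + (z₂-z₁)²]
  = √[0² + 2² + (-9)²]
  = √[0 + 4 + 81]
  = √85
  ≈ 9.22

9.22


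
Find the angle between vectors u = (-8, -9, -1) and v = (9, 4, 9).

u·v = (-8)·9 + (-9)·4 + (-1)·9 = -72 - 36 - 9 = -117
|u| = √((-8)² + (-9)² + (-1)²) = √146 ≈ 12.08
|v| = √(9² + 4² + 9²) = √178 ≈ 13.34
cos θ = (u·v)/(|u||v|) = -117/(12.08·13.34) ≈ -0.7258
θ = arccos(-0.7258) ≈ 136.5°

136.5°


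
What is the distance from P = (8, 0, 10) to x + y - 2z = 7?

distance = |a·x₀ + b·y₀ + c·z₀ - d| / √(a² + b² + c²)
  = |1·8 + 1·0 + (-2)·10 - 7| / √(1² + 1² + (-2)²)
  = |8 + 0 - 20 - 7| / √(1 + 1 + 4)
  = |-19| / √6
  = 19 / 2.449
  ≈ 7.757

7.757


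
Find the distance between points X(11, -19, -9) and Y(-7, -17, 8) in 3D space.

d = √[(x₂-x₁)² + (y₂-y₁)² + (z₂-z₁)²]
  = √[(-18)² + 2² + 17²]
  = √[324 + 4 + 289]
  = √617
  ≈ 24.84

24.84


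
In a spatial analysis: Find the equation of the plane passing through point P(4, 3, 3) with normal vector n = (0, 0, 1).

The plane through P with normal n = (a, b, c) satisfies n·(r - P) = 0,
i.e. ax + by + cz = a·x₀ + b·y₀ + c·z₀.
d = 0·4 + 0·3 + 1·3
  = 0 + 0 + 3
  = 3
Equation: z = 3

z = 3


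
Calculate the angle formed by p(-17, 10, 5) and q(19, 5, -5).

p·q = (-17)·19 + 10·5 + 5·(-5) = -323 + 50 - 25 = -298
|p| = √((-17)² + 10² + 5²) = √414 ≈ 20.35
|q| = √(19² + 5² + (-5)²) = √411 ≈ 20.27
cos θ = (p·q)/(|p||q|) = -298/(20.35·20.27) ≈ -0.7224
θ = arccos(-0.7224) ≈ 136.3°

136.3°


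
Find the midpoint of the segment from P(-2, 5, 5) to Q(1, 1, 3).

M = ((x₁+x₂)/2, (y₁+y₂)/2, (z₁+z₂)/2)
  = ((-2 + 1)/2, (5 + 1)/2, (5 + 3)/2)
  = (-1/2, 6/2, 8/2)
  = (-0.5, 3, 4)

(-0.5, 3, 4)


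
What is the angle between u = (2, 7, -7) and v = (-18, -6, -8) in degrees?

u·v = 2·(-18) + 7·(-6) + (-7)·(-8) = -36 - 42 + 56 = -22
|u| = √(2² + 7² + (-7)²) = √102 ≈ 10.1
|v| = √((-18)² + (-6)² + (-8)²) = √424 ≈ 20.59
cos θ = (u·v)/(|u||v|) = -22/(10.1·20.59) ≈ -0.1058
θ = arccos(-0.1058) ≈ 96.07°

96.07°


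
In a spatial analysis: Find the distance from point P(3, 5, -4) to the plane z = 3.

distance = |a·x₀ + b·y₀ + c·z₀ - d| / √(a² + b² + c²)
  = |0·3 + 0·5 + 1·(-4) - 3| / √(0² + 0² + 1²)
  = |0 + 0 - 4 - 3| / √(0 + 0 + 1)
  = |-7| / √1
  = 7 / 1
  ≈ 7

7


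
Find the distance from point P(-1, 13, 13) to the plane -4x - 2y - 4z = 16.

distance = |a·x₀ + b·y₀ + c·z₀ - d| / √(a² + b² + c²)
  = |(-4)·(-1) + (-2)·13 + (-4)·13 - 16| / √((-4)² + (-2)² + (-4)²)
  = |4 - 26 - 52 - 16| / √(16 + 4 + 16)
  = |-90| / √36
  = 90 / 6
  ≈ 15

15


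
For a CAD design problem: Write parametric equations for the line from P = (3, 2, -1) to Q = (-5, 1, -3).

Direction vector d = Q - P = (-5 - 3, 1 - 2, -3 + 1) = (-8, -1, -2)
Parametric form r = P + t·d:
x = 3 - 8t, y = 2 - t, z = -1 - 2t

x = 3 - 8t, y = 2 - t, z = -1 - 2t


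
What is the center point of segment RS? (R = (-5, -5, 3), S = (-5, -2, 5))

M = ((x₁+x₂)/2, (y₁+y₂)/2, (z₁+z₂)/2)
  = ((-5 - 5)/2, (-5 - 2)/2, (3 + 5)/2)
  = (-10/2, -7/2, 8/2)
  = (-5, -3.5, 4)

(-5, -3.5, 4)


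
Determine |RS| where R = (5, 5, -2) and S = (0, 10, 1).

d = √[(x₂-x₁)² + (y₂-y₁)² + (z₂-z₁)²]
  = √[(-5)² + 5² + 3²]
  = √[25 + 25 + 9]
  = √59
  ≈ 7.681

7.681


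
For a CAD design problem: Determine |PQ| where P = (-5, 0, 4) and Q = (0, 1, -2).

d = √[(x₂-x₁)² + (y₂-y₁)² + (z₂-z₁)²]
  = √[5² + 1² + (-6)²]
  = √[25 + 1 + 36]
  = √62
  ≈ 7.874

7.874


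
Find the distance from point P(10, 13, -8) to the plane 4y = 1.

distance = |a·x₀ + b·y₀ + c·z₀ - d| / √(a² + b² + c²)
  = |0·10 + 4·13 + 0·(-8) - 1| / √(0² + 4² + 0²)
  = |0 + 52 + 0 - 1| / √(0 + 16 + 0)
  = |51| / √16
  = 51 / 4
  ≈ 12.75

12.75


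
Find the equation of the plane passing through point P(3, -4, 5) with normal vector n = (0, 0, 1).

The plane through P with normal n = (a, b, c) satisfies n·(r - P) = 0,
i.e. ax + by + cz = a·x₀ + b·y₀ + c·z₀.
d = 0·3 + 0·(-4) + 1·5
  = 0 + 0 + 5
  = 5
Equation: z = 5

z = 5


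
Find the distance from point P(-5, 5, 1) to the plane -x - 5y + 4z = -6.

distance = |a·x₀ + b·y₀ + c·z₀ - d| / √(a² + b² + c²)
  = |(-1)·(-5) + (-5)·5 + 4·1 - (-6)| / √((-1)² + (-5)² + 4²)
  = |5 - 25 + 4 + 6| / √(1 + 25 + 16)
  = |-10| / √42
  = 10 / 6.481
  ≈ 1.543

1.543


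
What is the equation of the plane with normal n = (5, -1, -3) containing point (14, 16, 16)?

The plane through P with normal n = (a, b, c) satisfies n·(r - P) = 0,
i.e. ax + by + cz = a·x₀ + b·y₀ + c·z₀.
d = 5·14 + (-1)·16 + (-3)·16
  = 70 - 16 - 48
  = 6
Equation: 5x - y - 3z = 6

5x - y - 3z = 6


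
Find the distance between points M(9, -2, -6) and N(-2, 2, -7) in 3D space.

d = √[(x₂-x₁)² + (y₂-y₁)² + (z₂-z₁)²]
  = √[(-11)² + 4² + (-1)²]
  = √[121 + 16 + 1]
  = √138
  ≈ 11.75

11.75


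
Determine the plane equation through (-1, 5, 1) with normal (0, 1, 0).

The plane through P with normal n = (a, b, c) satisfies n·(r - P) = 0,
i.e. ax + by + cz = a·x₀ + b·y₀ + c·z₀.
d = 0·(-1) + 1·5 + 0·1
  = 0 + 5 + 0
  = 5
Equation: y = 5

y = 5


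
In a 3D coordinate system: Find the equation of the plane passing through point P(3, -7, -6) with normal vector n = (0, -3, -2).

The plane through P with normal n = (a, b, c) satisfies n·(r - P) = 0,
i.e. ax + by + cz = a·x₀ + b·y₀ + c·z₀.
d = 0·3 + (-3)·(-7) + (-2)·(-6)
  = 0 + 21 + 12
  = 33
Equation: -3y - 2z = 33

-3y - 2z = 33


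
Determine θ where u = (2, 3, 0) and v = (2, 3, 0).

u·v = 2·2 + 3·3 + 0·0 = 4 + 9 + 0 = 13
|u| = √(2² + 3² + 0²) = √13 ≈ 3.606
|v| = √(2² + 3² + 0²) = √13 ≈ 3.606
cos θ = (u·v)/(|u||v|) = 13/(3.606·3.606) ≈ 1
θ = arccos(1) ≈ 0°

0°


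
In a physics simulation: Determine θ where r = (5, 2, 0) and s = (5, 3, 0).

r·s = 5·5 + 2·3 + 0·0 = 25 + 6 + 0 = 31
|r| = √(5² + 2² + 0²) = √29 ≈ 5.385
|s| = √(5² + 3² + 0²) = √34 ≈ 5.831
cos θ = (r·s)/(|r||s|) = 31/(5.385·5.831) ≈ 0.9872
θ = arccos(0.9872) ≈ 9.162°

9.162°


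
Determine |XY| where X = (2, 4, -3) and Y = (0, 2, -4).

d = √[(x₂-x₁)² + (y₂-y₁)² + (z₂-z₁)²]
  = √[(-2)² + (-2)² + (-1)²]
  = √[4 + 4 + 1]
  = √9
  ≈ 3

3


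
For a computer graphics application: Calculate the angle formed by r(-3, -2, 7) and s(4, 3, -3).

r·s = (-3)·4 + (-2)·3 + 7·(-3) = -12 - 6 - 21 = -39
|r| = √((-3)² + (-2)² + 7²) = √62 ≈ 7.874
|s| = √(4² + 3² + (-3)²) = √34 ≈ 5.831
cos θ = (r·s)/(|r||s|) = -39/(7.874·5.831) ≈ -0.8494
θ = arccos(-0.8494) ≈ 148.2°

148.2°


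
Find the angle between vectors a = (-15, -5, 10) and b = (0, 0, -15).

a·b = (-15)·0 + (-5)·0 + 10·(-15) = 0 + 0 - 150 = -150
|a| = √((-15)² + (-5)² + 10²) = √350 ≈ 18.71
|b| = √(0² + 0² + (-15)²) = √225 ≈ 15
cos θ = (a·b)/(|a||b|) = -150/(18.71·15) ≈ -0.5345
θ = arccos(-0.5345) ≈ 122.3°

122.3°


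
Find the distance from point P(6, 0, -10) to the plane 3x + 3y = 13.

distance = |a·x₀ + b·y₀ + c·z₀ - d| / √(a² + b² + c²)
  = |3·6 + 3·0 + 0·(-10) - 13| / √(3² + 3² + 0²)
  = |18 + 0 + 0 - 13| / √(9 + 9 + 0)
  = |5| / √18
  = 5 / 4.243
  ≈ 1.179

1.179


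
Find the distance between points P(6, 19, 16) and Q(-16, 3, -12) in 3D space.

d = √[(x₂-x₁)² + (y₂-y₁)² + (z₂-z₁)²]
  = √[(-22)² + (-16)² + (-28)²]
  = √[484 + 256 + 784]
  = √1524
  ≈ 39.04

39.04


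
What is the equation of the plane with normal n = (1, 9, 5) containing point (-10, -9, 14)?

The plane through P with normal n = (a, b, c) satisfies n·(r - P) = 0,
i.e. ax + by + cz = a·x₀ + b·y₀ + c·z₀.
d = 1·(-10) + 9·(-9) + 5·14
  = -10 - 81 + 70
  = -21
Equation: x + 9y + 5z = -21

x + 9y + 5z = -21


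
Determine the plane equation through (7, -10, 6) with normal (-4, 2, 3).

The plane through P with normal n = (a, b, c) satisfies n·(r - P) = 0,
i.e. ax + by + cz = a·x₀ + b·y₀ + c·z₀.
d = (-4)·7 + 2·(-10) + 3·6
  = -28 - 20 + 18
  = -30
Equation: -4x + 2y + 3z = -30

-4x + 2y + 3z = -30


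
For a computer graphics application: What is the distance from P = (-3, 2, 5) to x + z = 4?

distance = |a·x₀ + b·y₀ + c·z₀ - d| / √(a² + b² + c²)
  = |1·(-3) + 0·2 + 1·5 - 4| / √(1² + 0² + 1²)
  = |-3 + 0 + 5 - 4| / √(1 + 0 + 1)
  = |-2| / √2
  = 2 / 1.414
  ≈ 1.414

1.414


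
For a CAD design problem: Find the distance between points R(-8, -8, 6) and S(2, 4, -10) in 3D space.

d = √[(x₂-x₁)² + (y₂-y₁)² + (z₂-z₁)²]
  = √[10² + 12² + (-16)²]
  = √[100 + 144 + 256]
  = √500
  ≈ 22.36

22.36


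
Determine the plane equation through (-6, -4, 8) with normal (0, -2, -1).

The plane through P with normal n = (a, b, c) satisfies n·(r - P) = 0,
i.e. ax + by + cz = a·x₀ + b·y₀ + c·z₀.
d = 0·(-6) + (-2)·(-4) + (-1)·8
  = 0 + 8 - 8
  = 0
Equation: -2y - z = 0

-2y - z = 0


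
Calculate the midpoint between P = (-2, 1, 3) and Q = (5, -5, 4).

M = ((x₁+x₂)/2, (y₁+y₂)/2, (z₁+z₂)/2)
  = ((-2 + 5)/2, (1 - 5)/2, (3 + 4)/2)
  = (3/2, -4/2, 7/2)
  = (1.5, -2, 3.5)

(1.5, -2, 3.5)


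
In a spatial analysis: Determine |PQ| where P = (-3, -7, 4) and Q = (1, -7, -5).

d = √[(x₂-x₁)² + (y₂-y₁)² + (z₂-z₁)²]
  = √[4² + 0² + (-9)²]
  = √[16 + 0 + 81]
  = √97
  ≈ 9.849

9.849


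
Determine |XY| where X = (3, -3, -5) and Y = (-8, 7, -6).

d = √[(x₂-x₁)² + (y₂-y₁)² + (z₂-z₁)²]
  = √[(-11)² + 10² + (-1)²]
  = √[121 + 100 + 1]
  = √222
  ≈ 14.9

14.9


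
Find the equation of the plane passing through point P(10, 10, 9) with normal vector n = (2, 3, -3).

The plane through P with normal n = (a, b, c) satisfies n·(r - P) = 0,
i.e. ax + by + cz = a·x₀ + b·y₀ + c·z₀.
d = 2·10 + 3·10 + (-3)·9
  = 20 + 30 - 27
  = 23
Equation: 2x + 3y - 3z = 23

2x + 3y - 3z = 23


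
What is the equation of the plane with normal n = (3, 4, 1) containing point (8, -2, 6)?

The plane through P with normal n = (a, b, c) satisfies n·(r - P) = 0,
i.e. ax + by + cz = a·x₀ + b·y₀ + c·z₀.
d = 3·8 + 4·(-2) + 1·6
  = 24 - 8 + 6
  = 22
Equation: 3x + 4y + z = 22

3x + 4y + z = 22


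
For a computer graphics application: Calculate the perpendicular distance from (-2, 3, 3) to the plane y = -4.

distance = |a·x₀ + b·y₀ + c·z₀ - d| / √(a² + b² + c²)
  = |0·(-2) + 1·3 + 0·3 - (-4)| / √(0² + 1² + 0²)
  = |0 + 3 + 0 + 4| / √(0 + 1 + 0)
  = |7| / √1
  = 7 / 1
  ≈ 7

7


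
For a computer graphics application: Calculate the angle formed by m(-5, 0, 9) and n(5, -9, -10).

m·n = (-5)·5 + 0·(-9) + 9·(-10) = -25 + 0 - 90 = -115
|m| = √((-5)² + 0² + 9²) = √106 ≈ 10.3
|n| = √(5² + (-9)² + (-10)²) = √206 ≈ 14.35
cos θ = (m·n)/(|m||n|) = -115/(10.3·14.35) ≈ -0.7782
θ = arccos(-0.7782) ≈ 141.1°

141.1°


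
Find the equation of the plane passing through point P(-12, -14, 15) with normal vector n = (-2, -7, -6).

The plane through P with normal n = (a, b, c) satisfies n·(r - P) = 0,
i.e. ax + by + cz = a·x₀ + b·y₀ + c·z₀.
d = (-2)·(-12) + (-7)·(-14) + (-6)·15
  = 24 + 98 - 90
  = 32
Equation: -2x - 7y - 6z = 32

-2x - 7y - 6z = 32


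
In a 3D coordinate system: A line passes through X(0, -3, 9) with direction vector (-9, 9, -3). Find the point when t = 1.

P(t) = X + t·d
  = (0 + (-9)·1, -3 + 9·1, 9 + (-3)·1)
  = (0 - 9, -3 + 9, 9 - 3)
  = (-9, 6, 6)

(-9, 6, 6)


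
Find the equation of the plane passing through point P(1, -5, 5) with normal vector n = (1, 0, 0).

The plane through P with normal n = (a, b, c) satisfies n·(r - P) = 0,
i.e. ax + by + cz = a·x₀ + b·y₀ + c·z₀.
d = 1·1 + 0·(-5) + 0·5
  = 1 + 0 + 0
  = 1
Equation: x = 1

x = 1


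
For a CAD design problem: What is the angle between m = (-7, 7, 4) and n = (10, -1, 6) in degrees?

m·n = (-7)·10 + 7·(-1) + 4·6 = -70 - 7 + 24 = -53
|m| = √((-7)² + 7² + 4²) = √114 ≈ 10.68
|n| = √(10² + (-1)² + 6²) = √137 ≈ 11.7
cos θ = (m·n)/(|m||n|) = -53/(10.68·11.7) ≈ -0.4241
θ = arccos(-0.4241) ≈ 115.1°

115.1°


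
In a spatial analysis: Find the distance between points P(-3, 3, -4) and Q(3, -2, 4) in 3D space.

d = √[(x₂-x₁)² + (y₂-y₁)² + (z₂-z₁)²]
  = √[6² + (-5)² + 8²]
  = √[36 + 25 + 64]
  = √125
  ≈ 11.18

11.18


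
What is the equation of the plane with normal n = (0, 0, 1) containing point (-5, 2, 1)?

The plane through P with normal n = (a, b, c) satisfies n·(r - P) = 0,
i.e. ax + by + cz = a·x₀ + b·y₀ + c·z₀.
d = 0·(-5) + 0·2 + 1·1
  = 0 + 0 + 1
  = 1
Equation: z = 1

z = 1


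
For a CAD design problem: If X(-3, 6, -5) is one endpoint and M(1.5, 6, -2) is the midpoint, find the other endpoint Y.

Y = 2M - X
  = (2·1.5 - (-3), 2·6 - 6, 2·(-2) - (-5))
  = (3 + 3, 12 - 6, -4 + 5)
  = (6, 6, 1)

(6, 6, 1)


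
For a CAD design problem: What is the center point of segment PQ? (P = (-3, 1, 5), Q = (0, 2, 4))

M = ((x₁+x₂)/2, (y₁+y₂)/2, (z₁+z₂)/2)
  = ((-3 + 0)/2, (1 + 2)/2, (5 + 4)/2)
  = (-3/2, 3/2, 9/2)
  = (-1.5, 1.5, 4.5)

(-1.5, 1.5, 4.5)


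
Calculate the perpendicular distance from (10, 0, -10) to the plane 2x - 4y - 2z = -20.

distance = |a·x₀ + b·y₀ + c·z₀ - d| / √(a² + b² + c²)
  = |2·10 + (-4)·0 + (-2)·(-10) - (-20)| / √(2² + (-4)² + (-2)²)
  = |20 + 0 + 20 + 20| / √(4 + 16 + 4)
  = |60| / √24
  = 60 / 4.899
  ≈ 12.25

12.25


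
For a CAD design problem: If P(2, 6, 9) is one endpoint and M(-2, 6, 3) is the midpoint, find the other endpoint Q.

Q = 2M - P
  = (2·(-2) - 2, 2·6 - 6, 2·3 - 9)
  = (-4 - 2, 12 - 6, 6 - 9)
  = (-6, 6, -3)

(-6, 6, -3)


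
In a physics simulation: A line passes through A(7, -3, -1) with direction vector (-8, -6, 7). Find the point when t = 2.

P(t) = A + t·d
  = (7 + (-8)·2, -3 + (-6)·2, -1 + 7·2)
  = (7 - 16, -3 - 12, -1 + 14)
  = (-9, -15, 13)

(-9, -15, 13)


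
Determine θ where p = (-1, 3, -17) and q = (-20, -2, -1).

p·q = (-1)·(-20) + 3·(-2) + (-17)·(-1) = 20 - 6 + 17 = 31
|p| = √((-1)² + 3² + (-17)²) = √299 ≈ 17.29
|q| = √((-20)² + (-2)² + (-1)²) = √405 ≈ 20.12
cos θ = (p·q)/(|p||q|) = 31/(17.29·20.12) ≈ 0.08908
θ = arccos(0.08908) ≈ 84.89°

84.89°


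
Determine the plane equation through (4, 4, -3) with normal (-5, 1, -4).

The plane through P with normal n = (a, b, c) satisfies n·(r - P) = 0,
i.e. ax + by + cz = a·x₀ + b·y₀ + c·z₀.
d = (-5)·4 + 1·4 + (-4)·(-3)
  = -20 + 4 + 12
  = -4
Equation: -5x + y - 4z = -4

-5x + y - 4z = -4


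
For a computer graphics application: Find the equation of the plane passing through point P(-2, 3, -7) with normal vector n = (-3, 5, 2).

The plane through P with normal n = (a, b, c) satisfies n·(r - P) = 0,
i.e. ax + by + cz = a·x₀ + b·y₀ + c·z₀.
d = (-3)·(-2) + 5·3 + 2·(-7)
  = 6 + 15 - 14
  = 7
Equation: -3x + 5y + 2z = 7

-3x + 5y + 2z = 7


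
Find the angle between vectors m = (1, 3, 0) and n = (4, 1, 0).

m·n = 1·4 + 3·1 + 0·0 = 4 + 3 + 0 = 7
|m| = √(1² + 3² + 0²) = √10 ≈ 3.162
|n| = √(4² + 1² + 0²) = √17 ≈ 4.123
cos θ = (m·n)/(|m||n|) = 7/(3.162·4.123) ≈ 0.5369
θ = arccos(0.5369) ≈ 57.53°

57.53°


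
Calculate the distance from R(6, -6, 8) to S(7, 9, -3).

d = √[(x₂-x₁)² + (y₂-y₁)² + (z₂-z₁)²]
  = √[1² + 15² + (-11)²]
  = √[1 + 225 + 121]
  = √347
  ≈ 18.63

18.63


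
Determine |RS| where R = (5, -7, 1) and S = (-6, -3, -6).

d = √[(x₂-x₁)² + (y₂-y₁)² + (z₂-z₁)²]
  = √[(-11)² + 4² + (-7)²]
  = √[121 + 16 + 49]
  = √186
  ≈ 13.64

13.64


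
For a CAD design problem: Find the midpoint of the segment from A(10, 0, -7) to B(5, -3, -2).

M = ((x₁+x₂)/2, (y₁+y₂)/2, (z₁+z₂)/2)
  = ((10 + 5)/2, (0 - 3)/2, (-7 - 2)/2)
  = (15/2, -3/2, -9/2)
  = (7.5, -1.5, -4.5)

(7.5, -1.5, -4.5)


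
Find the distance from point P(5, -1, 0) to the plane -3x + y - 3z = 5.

distance = |a·x₀ + b·y₀ + c·z₀ - d| / √(a² + b² + c²)
  = |(-3)·5 + 1·(-1) + (-3)·0 - 5| / √((-3)² + 1² + (-3)²)
  = |-15 - 1 + 0 - 5| / √(9 + 1 + 9)
  = |-21| / √19
  = 21 / 4.359
  ≈ 4.818

4.818


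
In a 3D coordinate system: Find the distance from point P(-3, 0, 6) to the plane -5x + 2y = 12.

distance = |a·x₀ + b·y₀ + c·z₀ - d| / √(a² + b² + c²)
  = |(-5)·(-3) + 2·0 + 0·6 - 12| / √((-5)² + 2² + 0²)
  = |15 + 0 + 0 - 12| / √(25 + 4 + 0)
  = |3| / √29
  = 3 / 5.385
  ≈ 0.5571

0.5571


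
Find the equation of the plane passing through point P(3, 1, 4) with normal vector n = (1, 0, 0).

The plane through P with normal n = (a, b, c) satisfies n·(r - P) = 0,
i.e. ax + by + cz = a·x₀ + b·y₀ + c·z₀.
d = 1·3 + 0·1 + 0·4
  = 3 + 0 + 0
  = 3
Equation: x = 3

x = 3


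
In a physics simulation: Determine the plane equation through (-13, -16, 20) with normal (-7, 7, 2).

The plane through P with normal n = (a, b, c) satisfies n·(r - P) = 0,
i.e. ax + by + cz = a·x₀ + b·y₀ + c·z₀.
d = (-7)·(-13) + 7·(-16) + 2·20
  = 91 - 112 + 40
  = 19
Equation: -7x + 7y + 2z = 19

-7x + 7y + 2z = 19


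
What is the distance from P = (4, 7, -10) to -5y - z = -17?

distance = |a·x₀ + b·y₀ + c·z₀ - d| / √(a² + b² + c²)
  = |0·4 + (-5)·7 + (-1)·(-10) - (-17)| / √(0² + (-5)² + (-1)²)
  = |0 - 35 + 10 + 17| / √(0 + 25 + 1)
  = |-8| / √26
  = 8 / 5.099
  ≈ 1.569

1.569


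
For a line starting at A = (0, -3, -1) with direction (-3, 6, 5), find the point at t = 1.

P(t) = A + t·d
  = (0 + (-3)·1, -3 + 6·1, -1 + 5·1)
  = (0 - 3, -3 + 6, -1 + 5)
  = (-3, 3, 4)

(-3, 3, 4)


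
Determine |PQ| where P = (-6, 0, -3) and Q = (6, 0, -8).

d = √[(x₂-x₁)² + (y₂-y₁)² + (z₂-z₁)²]
  = √[12² + 0² + (-5)²]
  = √[144 + 0 + 25]
  = √169
  ≈ 13

13


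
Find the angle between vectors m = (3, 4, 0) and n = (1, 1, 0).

m·n = 3·1 + 4·1 + 0·0 = 3 + 4 + 0 = 7
|m| = √(3² + 4² + 0²) = √25 ≈ 5
|n| = √(1² + 1² + 0²) = √2 ≈ 1.414
cos θ = (m·n)/(|m||n|) = 7/(5·1.414) ≈ 0.9899
θ = arccos(0.9899) ≈ 8.13°

8.13°


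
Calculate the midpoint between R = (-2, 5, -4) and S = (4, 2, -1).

M = ((x₁+x₂)/2, (y₁+y₂)/2, (z₁+z₂)/2)
  = ((-2 + 4)/2, (5 + 2)/2, (-4 - 1)/2)
  = (2/2, 7/2, -5/2)
  = (1, 3.5, -2.5)

(1, 3.5, -2.5)


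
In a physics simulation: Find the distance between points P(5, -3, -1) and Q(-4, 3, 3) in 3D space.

d = √[(x₂-x₁)² + (y₂-y₁)² + (z₂-z₁)²]
  = √[(-9)² + 6² + 4²]
  = √[81 + 36 + 16]
  = √133
  ≈ 11.53

11.53


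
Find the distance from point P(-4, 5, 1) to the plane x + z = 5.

distance = |a·x₀ + b·y₀ + c·z₀ - d| / √(a² + b² + c²)
  = |1·(-4) + 0·5 + 1·1 - 5| / √(1² + 0² + 1²)
  = |-4 + 0 + 1 - 5| / √(1 + 0 + 1)
  = |-8| / √2
  = 8 / 1.414
  ≈ 5.657

5.657


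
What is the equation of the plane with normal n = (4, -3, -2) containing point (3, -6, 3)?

The plane through P with normal n = (a, b, c) satisfies n·(r - P) = 0,
i.e. ax + by + cz = a·x₀ + b·y₀ + c·z₀.
d = 4·3 + (-3)·(-6) + (-2)·3
  = 12 + 18 - 6
  = 24
Equation: 4x - 3y - 2z = 24

4x - 3y - 2z = 24


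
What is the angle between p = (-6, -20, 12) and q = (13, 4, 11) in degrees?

p·q = (-6)·13 + (-20)·4 + 12·11 = -78 - 80 + 132 = -26
|p| = √((-6)² + (-20)² + 12²) = √580 ≈ 24.08
|q| = √(13² + 4² + 11²) = √306 ≈ 17.49
cos θ = (p·q)/(|p||q|) = -26/(24.08·17.49) ≈ -0.06172
θ = arccos(-0.06172) ≈ 93.54°

93.54°


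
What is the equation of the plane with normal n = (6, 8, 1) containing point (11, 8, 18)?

The plane through P with normal n = (a, b, c) satisfies n·(r - P) = 0,
i.e. ax + by + cz = a·x₀ + b·y₀ + c·z₀.
d = 6·11 + 8·8 + 1·18
  = 66 + 64 + 18
  = 148
Equation: 6x + 8y + z = 148

6x + 8y + z = 148


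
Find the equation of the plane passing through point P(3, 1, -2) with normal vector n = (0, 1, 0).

The plane through P with normal n = (a, b, c) satisfies n·(r - P) = 0,
i.e. ax + by + cz = a·x₀ + b·y₀ + c·z₀.
d = 0·3 + 1·1 + 0·(-2)
  = 0 + 1 + 0
  = 1
Equation: y = 1

y = 1


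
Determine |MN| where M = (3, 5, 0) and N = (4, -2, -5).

d = √[(x₂-x₁)² + (y₂-y₁)² + (z₂-z₁)²]
  = √[1² + (-7)² + (-5)²]
  = √[1 + 49 + 25]
  = √75
  ≈ 8.66

8.66


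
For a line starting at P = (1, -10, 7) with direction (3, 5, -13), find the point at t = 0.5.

P(t) = P + t·d
  = (1 + 3·0.5, -10 + 5·0.5, 7 + (-13)·0.5)
  = (1 + 1.5, -10 + 2.5, 7 - 6.5)
  = (2.5, -7.5, 0.5)

(2.5, -7.5, 0.5)


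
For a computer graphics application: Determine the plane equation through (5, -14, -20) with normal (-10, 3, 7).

The plane through P with normal n = (a, b, c) satisfies n·(r - P) = 0,
i.e. ax + by + cz = a·x₀ + b·y₀ + c·z₀.
d = (-10)·5 + 3·(-14) + 7·(-20)
  = -50 - 42 - 140
  = -232
Equation: -10x + 3y + 7z = -232

-10x + 3y + 7z = -232


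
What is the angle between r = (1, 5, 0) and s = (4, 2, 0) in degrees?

r·s = 1·4 + 5·2 + 0·0 = 4 + 10 + 0 = 14
|r| = √(1² + 5² + 0²) = √26 ≈ 5.099
|s| = √(4² + 2² + 0²) = √20 ≈ 4.472
cos θ = (r·s)/(|r||s|) = 14/(5.099·4.472) ≈ 0.6139
θ = arccos(0.6139) ≈ 52.13°

52.13°


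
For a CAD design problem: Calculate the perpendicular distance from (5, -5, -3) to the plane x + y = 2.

distance = |a·x₀ + b·y₀ + c·z₀ - d| / √(a² + b² + c²)
  = |1·5 + 1·(-5) + 0·(-3) - 2| / √(1² + 1² + 0²)
  = |5 - 5 + 0 - 2| / √(1 + 1 + 0)
  = |-2| / √2
  = 2 / 1.414
  ≈ 1.414

1.414


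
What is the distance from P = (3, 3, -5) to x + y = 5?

distance = |a·x₀ + b·y₀ + c·z₀ - d| / √(a² + b² + c²)
  = |1·3 + 1·3 + 0·(-5) - 5| / √(1² + 1² + 0²)
  = |3 + 3 + 0 - 5| / √(1 + 1 + 0)
  = |1| / √2
  = 1 / 1.414
  ≈ 0.7071

0.7071


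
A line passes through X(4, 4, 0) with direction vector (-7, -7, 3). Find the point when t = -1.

P(t) = X + t·d
  = (4 + (-7)·(-1), 4 + (-7)·(-1), 0 + 3·(-1))
  = (4 + 7, 4 + 7, 0 - 3)
  = (11, 11, -3)

(11, 11, -3)


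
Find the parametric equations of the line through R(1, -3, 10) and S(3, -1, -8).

Direction vector d = S - R = (3 - 1, -1 + 3, -8 - 10) = (2, 2, -18)
Parametric form r = R + t·d:
x = 1 + 2t, y = -3 + 2t, z = 10 - 18t

x = 1 + 2t, y = -3 + 2t, z = 10 - 18t


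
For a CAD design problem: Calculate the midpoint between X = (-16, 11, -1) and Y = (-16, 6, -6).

M = ((x₁+x₂)/2, (y₁+y₂)/2, (z₁+z₂)/2)
  = ((-16 - 16)/2, (11 + 6)/2, (-1 - 6)/2)
  = (-32/2, 17/2, -7/2)
  = (-16, 8.5, -3.5)

(-16, 8.5, -3.5)


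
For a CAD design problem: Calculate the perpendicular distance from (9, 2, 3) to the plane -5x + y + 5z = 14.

distance = |a·x₀ + b·y₀ + c·z₀ - d| / √(a² + b² + c²)
  = |(-5)·9 + 1·2 + 5·3 - 14| / √((-5)² + 1² + 5²)
  = |-45 + 2 + 15 - 14| / √(25 + 1 + 25)
  = |-42| / √51
  = 42 / 7.141
  ≈ 5.881

5.881


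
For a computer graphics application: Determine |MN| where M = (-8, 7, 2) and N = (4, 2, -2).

d = √[(x₂-x₁)² + (y₂-y₁)² + (z₂-z₁)²]
  = √[12² + (-5)² + (-4)²]
  = √[144 + 25 + 16]
  = √185
  ≈ 13.6

13.6


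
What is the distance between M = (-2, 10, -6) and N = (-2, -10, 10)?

d = √[(x₂-x₁)² + (y₂-y₁)² + (z₂-z₁)²]
  = √[0² + (-20)² + 16²]
  = √[0 + 400 + 256]
  = √656
  ≈ 25.61

25.61


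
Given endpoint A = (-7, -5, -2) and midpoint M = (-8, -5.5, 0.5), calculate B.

B = 2M - A
  = (2·(-8) - (-7), 2·(-5.5) - (-5), 2·0.5 - (-2))
  = (-16 + 7, -11 + 5, 1 + 2)
  = (-9, -6, 3)

(-9, -6, 3)


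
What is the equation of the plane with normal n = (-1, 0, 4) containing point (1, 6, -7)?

The plane through P with normal n = (a, b, c) satisfies n·(r - P) = 0,
i.e. ax + by + cz = a·x₀ + b·y₀ + c·z₀.
d = (-1)·1 + 0·6 + 4·(-7)
  = -1 + 0 - 28
  = -29
Equation: -x + 4z = -29

-x + 4z = -29


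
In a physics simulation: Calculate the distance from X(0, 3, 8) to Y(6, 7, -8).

d = √[(x₂-x₁)² + (y₂-y₁)² + (z₂-z₁)²]
  = √[6² + 4² + (-16)²]
  = √[36 + 16 + 256]
  = √308
  ≈ 17.55

17.55


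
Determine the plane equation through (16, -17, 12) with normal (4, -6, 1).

The plane through P with normal n = (a, b, c) satisfies n·(r - P) = 0,
i.e. ax + by + cz = a·x₀ + b·y₀ + c·z₀.
d = 4·16 + (-6)·(-17) + 1·12
  = 64 + 102 + 12
  = 178
Equation: 4x - 6y + z = 178

4x - 6y + z = 178


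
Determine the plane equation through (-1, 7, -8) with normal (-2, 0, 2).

The plane through P with normal n = (a, b, c) satisfies n·(r - P) = 0,
i.e. ax + by + cz = a·x₀ + b·y₀ + c·z₀.
d = (-2)·(-1) + 0·7 + 2·(-8)
  = 2 + 0 - 16
  = -14
Equation: -2x + 2z = -14

-2x + 2z = -14


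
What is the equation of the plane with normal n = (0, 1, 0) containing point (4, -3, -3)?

The plane through P with normal n = (a, b, c) satisfies n·(r - P) = 0,
i.e. ax + by + cz = a·x₀ + b·y₀ + c·z₀.
d = 0·4 + 1·(-3) + 0·(-3)
  = 0 - 3 + 0
  = -3
Equation: y = -3

y = -3


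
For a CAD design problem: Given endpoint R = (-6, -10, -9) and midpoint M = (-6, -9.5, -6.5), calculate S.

S = 2M - R
  = (2·(-6) - (-6), 2·(-9.5) - (-10), 2·(-6.5) - (-9))
  = (-12 + 6, -19 + 10, -13 + 9)
  = (-6, -9, -4)

(-6, -9, -4)


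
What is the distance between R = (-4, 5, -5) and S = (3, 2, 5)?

d = √[(x₂-x₁)² + (y₂-y₁)² + (z₂-z₁)²]
  = √[7² + (-3)² + 10²]
  = √[49 + 9 + 100]
  = √158
  ≈ 12.57

12.57


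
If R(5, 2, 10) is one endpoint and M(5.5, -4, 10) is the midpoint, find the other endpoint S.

S = 2M - R
  = (2·5.5 - 5, 2·(-4) - 2, 2·10 - 10)
  = (11 - 5, -8 - 2, 20 - 10)
  = (6, -10, 10)

(6, -10, 10)


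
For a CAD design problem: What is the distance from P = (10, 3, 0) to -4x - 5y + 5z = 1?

distance = |a·x₀ + b·y₀ + c·z₀ - d| / √(a² + b² + c²)
  = |(-4)·10 + (-5)·3 + 5·0 - 1| / √((-4)² + (-5)² + 5²)
  = |-40 - 15 + 0 - 1| / √(16 + 25 + 25)
  = |-56| / √66
  = 56 / 8.124
  ≈ 6.893

6.893


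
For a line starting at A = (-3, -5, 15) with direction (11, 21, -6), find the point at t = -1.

P(t) = A + t·d
  = (-3 + 11·(-1), -5 + 21·(-1), 15 + (-6)·(-1))
  = (-3 - 11, -5 - 21, 15 + 6)
  = (-14, -26, 21)

(-14, -26, 21)


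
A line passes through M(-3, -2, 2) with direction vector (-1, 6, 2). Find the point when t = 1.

P(t) = M + t·d
  = (-3 + (-1)·1, -2 + 6·1, 2 + 2·1)
  = (-3 - 1, -2 + 6, 2 + 2)
  = (-4, 4, 4)

(-4, 4, 4)


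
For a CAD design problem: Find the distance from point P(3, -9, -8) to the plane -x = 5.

distance = |a·x₀ + b·y₀ + c·z₀ - d| / √(a² + b² + c²)
  = |(-1)·3 + 0·(-9) + 0·(-8) - 5| / √((-1)² + 0² + 0²)
  = |-3 + 0 + 0 - 5| / √(1 + 0 + 0)
  = |-8| / √1
  = 8 / 1
  ≈ 8

8


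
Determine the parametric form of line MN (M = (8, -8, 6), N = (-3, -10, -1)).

Direction vector d = N - M = (-3 - 8, -10 + 8, -1 - 6) = (-11, -2, -7)
Parametric form r = M + t·d:
x = 8 - 11t, y = -8 - 2t, z = 6 - 7t

x = 8 - 11t, y = -8 - 2t, z = 6 - 7t


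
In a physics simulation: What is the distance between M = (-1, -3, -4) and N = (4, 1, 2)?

d = √[(x₂-x₁)² + (y₂-y₁)² + (z₂-z₁)²]
  = √[5² + 4² + 6²]
  = √[25 + 16 + 36]
  = √77
  ≈ 8.775

8.775


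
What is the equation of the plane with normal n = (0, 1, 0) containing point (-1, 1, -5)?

The plane through P with normal n = (a, b, c) satisfies n·(r - P) = 0,
i.e. ax + by + cz = a·x₀ + b·y₀ + c·z₀.
d = 0·(-1) + 1·1 + 0·(-5)
  = 0 + 1 + 0
  = 1
Equation: y = 1

y = 1


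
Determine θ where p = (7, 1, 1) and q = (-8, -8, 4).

p·q = 7·(-8) + 1·(-8) + 1·4 = -56 - 8 + 4 = -60
|p| = √(7² + 1² + 1²) = √51 ≈ 7.141
|q| = √((-8)² + (-8)² + 4²) = √144 ≈ 12
cos θ = (p·q)/(|p||q|) = -60/(7.141·12) ≈ -0.7001
θ = arccos(-0.7001) ≈ 134.4°

134.4°


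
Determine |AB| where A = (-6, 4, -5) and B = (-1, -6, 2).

d = √[(x₂-x₁)² + (y₂-y₁)² + (z₂-z₁)²]
  = √[5² + (-10)² + 7²]
  = √[25 + 100 + 49]
  = √174
  ≈ 13.19

13.19


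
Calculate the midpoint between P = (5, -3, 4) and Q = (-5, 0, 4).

M = ((x₁+x₂)/2, (y₁+y₂)/2, (z₁+z₂)/2)
  = ((5 - 5)/2, (-3 + 0)/2, (4 + 4)/2)
  = (0/2, -3/2, 8/2)
  = (0, -1.5, 4)

(0, -1.5, 4)


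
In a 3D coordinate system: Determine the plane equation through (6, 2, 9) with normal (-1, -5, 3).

The plane through P with normal n = (a, b, c) satisfies n·(r - P) = 0,
i.e. ax + by + cz = a·x₀ + b·y₀ + c·z₀.
d = (-1)·6 + (-5)·2 + 3·9
  = -6 - 10 + 27
  = 11
Equation: -x - 5y + 3z = 11

-x - 5y + 3z = 11


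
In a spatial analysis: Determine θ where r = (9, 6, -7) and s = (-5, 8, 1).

r·s = 9·(-5) + 6·8 + (-7)·1 = -45 + 48 - 7 = -4
|r| = √(9² + 6² + (-7)²) = √166 ≈ 12.88
|s| = √((-5)² + 8² + 1²) = √90 ≈ 9.487
cos θ = (r·s)/(|r||s|) = -4/(12.88·9.487) ≈ -0.03273
θ = arccos(-0.03273) ≈ 91.88°

91.88°


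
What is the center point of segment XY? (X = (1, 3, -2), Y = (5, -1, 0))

M = ((x₁+x₂)/2, (y₁+y₂)/2, (z₁+z₂)/2)
  = ((1 + 5)/2, (3 - 1)/2, (-2 + 0)/2)
  = (6/2, 2/2, -2/2)
  = (3, 1, -1)

(3, 1, -1)


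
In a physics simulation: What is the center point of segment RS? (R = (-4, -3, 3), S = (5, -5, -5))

M = ((x₁+x₂)/2, (y₁+y₂)/2, (z₁+z₂)/2)
  = ((-4 + 5)/2, (-3 - 5)/2, (3 - 5)/2)
  = (1/2, -8/2, -2/2)
  = (0.5, -4, -1)

(0.5, -4, -1)


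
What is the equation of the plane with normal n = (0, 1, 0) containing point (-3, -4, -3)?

The plane through P with normal n = (a, b, c) satisfies n·(r - P) = 0,
i.e. ax + by + cz = a·x₀ + b·y₀ + c·z₀.
d = 0·(-3) + 1·(-4) + 0·(-3)
  = 0 - 4 + 0
  = -4
Equation: y = -4

y = -4


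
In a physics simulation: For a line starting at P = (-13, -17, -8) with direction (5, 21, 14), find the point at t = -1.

P(t) = P + t·d
  = (-13 + 5·(-1), -17 + 21·(-1), -8 + 14·(-1))
  = (-13 - 5, -17 - 21, -8 - 14)
  = (-18, -38, -22)

(-18, -38, -22)


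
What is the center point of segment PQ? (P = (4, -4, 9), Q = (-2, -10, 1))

M = ((x₁+x₂)/2, (y₁+y₂)/2, (z₁+z₂)/2)
  = ((4 - 2)/2, (-4 - 10)/2, (9 + 1)/2)
  = (2/2, -14/2, 10/2)
  = (1, -7, 5)

(1, -7, 5)


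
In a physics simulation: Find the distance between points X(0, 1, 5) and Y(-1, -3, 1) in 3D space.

d = √[(x₂-x₁)² + (y₂-y₁)² + (z₂-z₁)²]
  = √[(-1)² + (-4)² + (-4)²]
  = √[1 + 16 + 16]
  = √33
  ≈ 5.745

5.745


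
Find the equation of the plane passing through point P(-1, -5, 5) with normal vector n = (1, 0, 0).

The plane through P with normal n = (a, b, c) satisfies n·(r - P) = 0,
i.e. ax + by + cz = a·x₀ + b·y₀ + c·z₀.
d = 1·(-1) + 0·(-5) + 0·5
  = -1 + 0 + 0
  = -1
Equation: x = -1

x = -1


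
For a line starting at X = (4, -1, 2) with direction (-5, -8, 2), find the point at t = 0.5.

P(t) = X + t·d
  = (4 + (-5)·0.5, -1 + (-8)·0.5, 2 + 2·0.5)
  = (4 - 2.5, -1 - 4, 2 + 1)
  = (1.5, -5, 3)

(1.5, -5, 3)


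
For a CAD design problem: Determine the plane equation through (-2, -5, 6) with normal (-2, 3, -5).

The plane through P with normal n = (a, b, c) satisfies n·(r - P) = 0,
i.e. ax + by + cz = a·x₀ + b·y₀ + c·z₀.
d = (-2)·(-2) + 3·(-5) + (-5)·6
  = 4 - 15 - 30
  = -41
Equation: -2x + 3y - 5z = -41

-2x + 3y - 5z = -41


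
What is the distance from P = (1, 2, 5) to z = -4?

distance = |a·x₀ + b·y₀ + c·z₀ - d| / √(a² + b² + c²)
  = |0·1 + 0·2 + 1·5 - (-4)| / √(0² + 0² + 1²)
  = |0 + 0 + 5 + 4| / √(0 + 0 + 1)
  = |9| / √1
  = 9 / 1
  ≈ 9

9


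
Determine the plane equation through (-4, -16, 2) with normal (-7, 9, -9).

The plane through P with normal n = (a, b, c) satisfies n·(r - P) = 0,
i.e. ax + by + cz = a·x₀ + b·y₀ + c·z₀.
d = (-7)·(-4) + 9·(-16) + (-9)·2
  = 28 - 144 - 18
  = -134
Equation: -7x + 9y - 9z = -134

-7x + 9y - 9z = -134


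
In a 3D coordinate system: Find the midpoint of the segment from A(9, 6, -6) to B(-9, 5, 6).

M = ((x₁+x₂)/2, (y₁+y₂)/2, (z₁+z₂)/2)
  = ((9 - 9)/2, (6 + 5)/2, (-6 + 6)/2)
  = (0/2, 11/2, 0/2)
  = (0, 5.5, 0)

(0, 5.5, 0)


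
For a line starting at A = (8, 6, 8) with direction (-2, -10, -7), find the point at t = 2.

P(t) = A + t·d
  = (8 + (-2)·2, 6 + (-10)·2, 8 + (-7)·2)
  = (8 - 4, 6 - 20, 8 - 14)
  = (4, -14, -6)

(4, -14, -6)


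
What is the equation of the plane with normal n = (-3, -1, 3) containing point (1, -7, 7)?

The plane through P with normal n = (a, b, c) satisfies n·(r - P) = 0,
i.e. ax + by + cz = a·x₀ + b·y₀ + c·z₀.
d = (-3)·1 + (-1)·(-7) + 3·7
  = -3 + 7 + 21
  = 25
Equation: -3x - y + 3z = 25

-3x - y + 3z = 25


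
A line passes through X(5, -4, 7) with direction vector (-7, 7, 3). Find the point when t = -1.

P(t) = X + t·d
  = (5 + (-7)·(-1), -4 + 7·(-1), 7 + 3·(-1))
  = (5 + 7, -4 - 7, 7 - 3)
  = (12, -11, 4)

(12, -11, 4)


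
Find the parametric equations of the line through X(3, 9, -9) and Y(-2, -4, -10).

Direction vector d = Y - X = (-2 - 3, -4 - 9, -10 + 9) = (-5, -13, -1)
Parametric form r = X + t·d:
x = 3 - 5t, y = 9 - 13t, z = -9 - t

x = 3 - 5t, y = 9 - 13t, z = -9 - t


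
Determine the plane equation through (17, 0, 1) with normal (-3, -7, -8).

The plane through P with normal n = (a, b, c) satisfies n·(r - P) = 0,
i.e. ax + by + cz = a·x₀ + b·y₀ + c·z₀.
d = (-3)·17 + (-7)·0 + (-8)·1
  = -51 + 0 - 8
  = -59
Equation: -3x - 7y - 8z = -59

-3x - 7y - 8z = -59


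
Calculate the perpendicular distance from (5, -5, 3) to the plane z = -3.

distance = |a·x₀ + b·y₀ + c·z₀ - d| / √(a² + b² + c²)
  = |0·5 + 0·(-5) + 1·3 - (-3)| / √(0² + 0² + 1²)
  = |0 + 0 + 3 + 3| / √(0 + 0 + 1)
  = |6| / √1
  = 6 / 1
  ≈ 6

6


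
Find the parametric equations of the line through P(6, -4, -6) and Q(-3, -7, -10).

Direction vector d = Q - P = (-3 - 6, -7 + 4, -10 + 6) = (-9, -3, -4)
Parametric form r = P + t·d:
x = 6 - 9t, y = -4 - 3t, z = -6 - 4t

x = 6 - 9t, y = -4 - 3t, z = -6 - 4t


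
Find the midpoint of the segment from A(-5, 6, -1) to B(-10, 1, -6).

M = ((x₁+x₂)/2, (y₁+y₂)/2, (z₁+z₂)/2)
  = ((-5 - 10)/2, (6 + 1)/2, (-1 - 6)/2)
  = (-15/2, 7/2, -7/2)
  = (-7.5, 3.5, -3.5)

(-7.5, 3.5, -3.5)
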